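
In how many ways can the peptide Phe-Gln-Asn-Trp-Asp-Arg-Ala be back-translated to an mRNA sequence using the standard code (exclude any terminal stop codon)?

Phe: 2 codons.
Gln: 2 codons.
Asn: 2 codons.
Trp: 1 codon.
Asp: 2 codons.
Arg: 6 codons.
Ala: 4 codons.
2 × 2 × 2 × 1 × 2 × 6 × 4 = 384.

384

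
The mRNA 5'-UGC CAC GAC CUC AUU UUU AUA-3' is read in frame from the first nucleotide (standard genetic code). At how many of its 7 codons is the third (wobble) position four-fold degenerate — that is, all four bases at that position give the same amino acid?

1

Codon 1 UGC (Cys): third position 2-fold.
Codon 2 CAC (His): third position 2-fold.
Codon 3 GAC (Asp): third position 2-fold.
Codon 4 CUC (Leu): third position 4-fold.
Codon 5 AUU (Ile): third position 3-fold.
Codon 6 UUU (Phe): third position 2-fold.
Codon 7 AUA (Ile): third position 3-fold.
Four-fold degenerate third positions: 1.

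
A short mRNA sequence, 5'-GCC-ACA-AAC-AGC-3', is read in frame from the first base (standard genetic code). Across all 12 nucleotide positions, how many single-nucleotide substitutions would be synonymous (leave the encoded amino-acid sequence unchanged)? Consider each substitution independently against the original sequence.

Codon 1 (GCC, Ala): 3 synonymous substitutions.
Codon 2 (ACA, Thr): 3 synonymous substitutions.
Codon 3 (AAC, Asn): 1 synonymous substitution.
Codon 4 (AGC, Ser): 1 synonymous substitution.
Total: 3 + 3 + 1 + 1 = 8.

8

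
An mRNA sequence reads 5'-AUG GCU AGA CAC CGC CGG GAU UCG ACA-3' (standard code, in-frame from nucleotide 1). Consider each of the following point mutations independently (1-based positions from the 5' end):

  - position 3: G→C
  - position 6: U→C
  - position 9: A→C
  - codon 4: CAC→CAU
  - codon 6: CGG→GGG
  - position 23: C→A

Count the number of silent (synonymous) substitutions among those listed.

Codon 1: AUG (Met) → AUC (Ile) — missense.
Codon 2: GCU (Ala) → GCC (Ala) — synonymous.
Codon 3: AGA (Arg) → AGC (Ser) — missense.
Codon 4: CAC (His) → CAU (His) — synonymous.
Codon 6: CGG (Arg) → GGG (Gly) — missense.
Codon 8: UCG (Ser) → UAG (Stop) — nonsense.
Synonymous: 2 of 6.

2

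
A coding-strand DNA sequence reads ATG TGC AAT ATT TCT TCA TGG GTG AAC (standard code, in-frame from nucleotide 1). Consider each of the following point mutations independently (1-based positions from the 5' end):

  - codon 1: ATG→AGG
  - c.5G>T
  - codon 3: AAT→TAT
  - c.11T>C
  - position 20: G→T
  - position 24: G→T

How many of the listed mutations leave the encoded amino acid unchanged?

1

Codon 1: ATG (Met) → AGG (Arg) — missense.
Codon 2: TGC (Cys) → TTC (Phe) — missense.
Codon 3: AAT (Asn) → TAT (Tyr) — missense.
Codon 4: ATT (Ile) → ACT (Thr) — missense.
Codon 7: TGG (Trp) → TTG (Leu) — missense.
Codon 8: GTG (Val) → GTT (Val) — synonymous.
Synonymous: 1 of 6.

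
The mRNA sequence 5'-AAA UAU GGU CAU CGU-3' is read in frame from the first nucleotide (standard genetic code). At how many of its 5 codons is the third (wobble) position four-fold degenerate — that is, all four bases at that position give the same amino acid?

Codon 1 AAA (Lys): third position 2-fold.
Codon 2 UAU (Tyr): third position 2-fold.
Codon 3 GGU (Gly): third position 4-fold.
Codon 4 CAU (His): third position 2-fold.
Codon 5 CGU (Arg): third position 4-fold.
Four-fold degenerate third positions: 2.

2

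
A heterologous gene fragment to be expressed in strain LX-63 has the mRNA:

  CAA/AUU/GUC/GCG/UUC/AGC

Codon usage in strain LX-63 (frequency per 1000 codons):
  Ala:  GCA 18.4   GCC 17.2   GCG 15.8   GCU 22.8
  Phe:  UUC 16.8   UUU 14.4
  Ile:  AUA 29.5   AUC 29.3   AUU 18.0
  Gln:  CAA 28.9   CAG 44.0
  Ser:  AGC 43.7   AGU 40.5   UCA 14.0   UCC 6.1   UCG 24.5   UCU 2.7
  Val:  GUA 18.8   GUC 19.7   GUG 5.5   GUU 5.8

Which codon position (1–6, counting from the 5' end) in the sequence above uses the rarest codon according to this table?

4

Codon 1 CAA (Gln): 28.9 per 1000.
Codon 2 AUU (Ile): 18.0 per 1000.
Codon 3 GUC (Val): 19.7 per 1000.
Codon 4 GCG (Ala): 15.8 per 1000.
Codon 5 UUC (Phe): 16.8 per 1000.
Codon 6 AGC (Ser): 43.7 per 1000.
Lowest frequency is 15.8 at codon 4.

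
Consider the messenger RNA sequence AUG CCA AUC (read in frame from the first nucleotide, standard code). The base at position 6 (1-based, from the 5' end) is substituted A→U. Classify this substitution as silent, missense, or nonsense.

Position 6 falls in codon 2: CCA → Pro.
After the substitution the codon is CCU → Pro.
Both encode Pro, so the change is synonymous.

silent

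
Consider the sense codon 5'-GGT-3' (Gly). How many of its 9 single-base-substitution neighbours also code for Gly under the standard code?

Position 1: none → 0 synonymous.
Position 2: none → 0 synonymous.
Position 3: GGC, GGA, GGG → 3 synonymous.
Total: 0 + 0 + 3 = 3.

3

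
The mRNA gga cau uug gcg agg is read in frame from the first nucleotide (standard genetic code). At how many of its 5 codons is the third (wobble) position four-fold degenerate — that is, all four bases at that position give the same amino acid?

Codon 1 GGA (Gly): third position 4-fold.
Codon 2 CAU (His): third position 2-fold.
Codon 3 UUG (Leu): third position 2-fold.
Codon 4 GCG (Ala): third position 4-fold.
Codon 5 AGG (Arg): third position 2-fold.
Four-fold degenerate third positions: 2.

2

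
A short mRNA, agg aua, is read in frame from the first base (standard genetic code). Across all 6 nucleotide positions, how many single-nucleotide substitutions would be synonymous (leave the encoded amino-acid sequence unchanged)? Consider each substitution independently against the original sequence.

4

Codon 1 (AGG, Arg): 2 synonymous substitutions.
Codon 2 (AUA, Ile): 2 synonymous substitutions.
Total: 2 + 2 = 4.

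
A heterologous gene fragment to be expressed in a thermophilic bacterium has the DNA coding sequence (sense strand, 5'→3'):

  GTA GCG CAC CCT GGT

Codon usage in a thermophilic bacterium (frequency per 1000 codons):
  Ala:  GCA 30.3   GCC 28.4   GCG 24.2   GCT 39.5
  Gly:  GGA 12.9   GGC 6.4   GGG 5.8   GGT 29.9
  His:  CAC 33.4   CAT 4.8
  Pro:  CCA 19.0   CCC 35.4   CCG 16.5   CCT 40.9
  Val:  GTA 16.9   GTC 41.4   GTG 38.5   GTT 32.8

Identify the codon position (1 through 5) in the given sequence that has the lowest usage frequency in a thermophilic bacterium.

1

Codon 1 GTA (Val): 16.9 per 1000.
Codon 2 GCG (Ala): 24.2 per 1000.
Codon 3 CAC (His): 33.4 per 1000.
Codon 4 CCT (Pro): 40.9 per 1000.
Codon 5 GGT (Gly): 29.9 per 1000.
Lowest frequency is 16.9 at codon 1.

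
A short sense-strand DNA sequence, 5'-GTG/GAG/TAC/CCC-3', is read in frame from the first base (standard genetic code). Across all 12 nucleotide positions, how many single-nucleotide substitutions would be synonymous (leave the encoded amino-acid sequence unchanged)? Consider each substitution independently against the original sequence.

Codon 1 (GTG, Val): 3 synonymous substitutions.
Codon 2 (GAG, Glu): 1 synonymous substitution.
Codon 3 (TAC, Tyr): 1 synonymous substitution.
Codon 4 (CCC, Pro): 3 synonymous substitutions.
Total: 3 + 1 + 1 + 3 = 8.

8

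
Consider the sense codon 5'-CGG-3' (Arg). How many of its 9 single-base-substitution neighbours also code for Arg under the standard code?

Position 1: AGG → 1 synonymous.
Position 2: none → 0 synonymous.
Position 3: CGT, CGC, CGA → 3 synonymous.
Total: 1 + 0 + 3 = 4.

4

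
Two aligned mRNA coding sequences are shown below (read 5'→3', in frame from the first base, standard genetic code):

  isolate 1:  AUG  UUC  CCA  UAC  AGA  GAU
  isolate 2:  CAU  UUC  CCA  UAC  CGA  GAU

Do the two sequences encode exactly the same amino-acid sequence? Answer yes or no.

Codon 1: AUG Met / CAU His — nonsynonymous.
Codon 2: UUC Phe / UUC Phe — identical.
Codon 3: CCA Pro / CCA Pro — identical.
Codon 4: UAC Tyr / UAC Tyr — identical.
Codon 5: AGA Arg / CGA Arg — synonymous.
Codon 6: GAU Asp / GAU Asp — identical.
Nonsynonymous differences: 1 → different protein.

no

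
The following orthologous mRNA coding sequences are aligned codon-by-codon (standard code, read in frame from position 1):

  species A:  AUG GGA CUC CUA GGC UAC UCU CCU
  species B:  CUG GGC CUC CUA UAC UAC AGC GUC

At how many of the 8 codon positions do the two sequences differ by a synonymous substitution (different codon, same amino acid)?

Codon 1: AUG Met / CUG Leu — nonsynonymous.
Codon 2: GGA Gly / GGC Gly — synonymous.
Codon 3: CUC Leu / CUC Leu — identical.
Codon 4: CUA Leu / CUA Leu — identical.
Codon 5: GGC Gly / UAC Tyr — nonsynonymous.
Codon 6: UAC Tyr / UAC Tyr — identical.
Codon 7: UCU Ser / AGC Ser — synonymous.
Codon 8: CCU Pro / GUC Val — nonsynonymous.
Synonymous differences: 2.

2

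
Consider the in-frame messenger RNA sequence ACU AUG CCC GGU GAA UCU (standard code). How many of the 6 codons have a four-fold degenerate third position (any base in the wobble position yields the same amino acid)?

4

Codon 1 ACU (Thr): third position 4-fold.
Codon 2 AUG (Met): third position 1-fold.
Codon 3 CCC (Pro): third position 4-fold.
Codon 4 GGU (Gly): third position 4-fold.
Codon 5 GAA (Glu): third position 2-fold.
Codon 6 UCU (Ser): third position 4-fold.
Four-fold degenerate third positions: 4.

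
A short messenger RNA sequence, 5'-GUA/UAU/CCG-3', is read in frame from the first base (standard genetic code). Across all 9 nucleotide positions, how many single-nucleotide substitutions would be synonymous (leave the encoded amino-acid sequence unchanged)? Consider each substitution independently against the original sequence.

7

Codon 1 (GUA, Val): 3 synonymous substitutions.
Codon 2 (UAU, Tyr): 1 synonymous substitution.
Codon 3 (CCG, Pro): 3 synonymous substitutions.
Total: 3 + 1 + 3 = 7.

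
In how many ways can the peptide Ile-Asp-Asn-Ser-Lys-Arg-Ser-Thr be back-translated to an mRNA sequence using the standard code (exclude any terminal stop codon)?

20736

Ile: 3 codons.
Asp: 2 codons.
Asn: 2 codons.
Ser: 6 codons.
Lys: 2 codons.
Arg: 6 codons.
Ser: 6 codons.
Thr: 4 codons.
3 × 2 × 2 × 6 × 2 × 6 × 6 × 4 = 20736.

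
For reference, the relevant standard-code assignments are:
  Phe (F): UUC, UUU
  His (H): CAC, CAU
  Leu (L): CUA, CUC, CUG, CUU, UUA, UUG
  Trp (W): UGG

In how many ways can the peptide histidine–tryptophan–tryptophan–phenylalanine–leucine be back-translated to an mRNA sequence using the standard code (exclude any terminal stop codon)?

His: 2 codons.
Trp: 1 codon.
Trp: 1 codon.
Phe: 2 codons.
Leu: 6 codons.
2 × 1 × 1 × 2 × 6 = 24.

24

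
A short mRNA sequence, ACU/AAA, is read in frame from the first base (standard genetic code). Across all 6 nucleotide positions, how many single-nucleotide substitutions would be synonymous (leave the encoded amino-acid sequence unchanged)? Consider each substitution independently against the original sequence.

Codon 1 (ACU, Thr): 3 synonymous substitutions.
Codon 2 (AAA, Lys): 1 synonymous substitution.
Total: 3 + 1 = 4.

4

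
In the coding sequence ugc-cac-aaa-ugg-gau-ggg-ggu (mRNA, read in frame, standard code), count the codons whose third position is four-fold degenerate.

Codon 1 UGC (Cys): third position 2-fold.
Codon 2 CAC (His): third position 2-fold.
Codon 3 AAA (Lys): third position 2-fold.
Codon 4 UGG (Trp): third position 1-fold.
Codon 5 GAU (Asp): third position 2-fold.
Codon 6 GGG (Gly): third position 4-fold.
Codon 7 GGU (Gly): third position 4-fold.
Four-fold degenerate third positions: 2.

2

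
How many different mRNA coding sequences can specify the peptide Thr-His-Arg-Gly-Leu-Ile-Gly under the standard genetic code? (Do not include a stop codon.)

Thr: 4 codons.
His: 2 codons.
Arg: 6 codons.
Gly: 4 codons.
Leu: 6 codons.
Ile: 3 codons.
Gly: 4 codons.
4 × 2 × 6 × 4 × 6 × 3 × 4 = 13824.

13824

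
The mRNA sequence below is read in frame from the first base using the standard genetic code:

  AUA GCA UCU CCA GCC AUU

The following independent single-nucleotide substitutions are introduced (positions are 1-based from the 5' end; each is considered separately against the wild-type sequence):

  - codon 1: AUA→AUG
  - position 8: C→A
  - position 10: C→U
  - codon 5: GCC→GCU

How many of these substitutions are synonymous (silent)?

1

Codon 1: AUA (Ile) → AUG (Met) — missense.
Codon 3: UCU (Ser) → UAU (Tyr) — missense.
Codon 4: CCA (Pro) → UCA (Ser) — missense.
Codon 5: GCC (Ala) → GCU (Ala) — synonymous.
Synonymous: 1 of 4.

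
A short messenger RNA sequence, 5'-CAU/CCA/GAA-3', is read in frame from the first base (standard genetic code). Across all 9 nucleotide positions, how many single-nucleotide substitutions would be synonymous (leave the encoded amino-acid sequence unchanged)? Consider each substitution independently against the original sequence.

Codon 1 (CAU, His): 1 synonymous substitution.
Codon 2 (CCA, Pro): 3 synonymous substitutions.
Codon 3 (GAA, Glu): 1 synonymous substitution.
Total: 1 + 3 + 1 = 5.

5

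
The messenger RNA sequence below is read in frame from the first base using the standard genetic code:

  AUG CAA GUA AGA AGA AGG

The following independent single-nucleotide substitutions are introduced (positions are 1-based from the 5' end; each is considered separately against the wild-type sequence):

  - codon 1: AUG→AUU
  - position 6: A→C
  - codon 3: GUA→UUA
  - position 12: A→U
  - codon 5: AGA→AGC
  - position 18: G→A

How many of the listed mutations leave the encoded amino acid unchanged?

1

Codon 1: AUG (Met) → AUU (Ile) — missense.
Codon 2: CAA (Gln) → CAC (His) — missense.
Codon 3: GUA (Val) → UUA (Leu) — missense.
Codon 4: AGA (Arg) → AGU (Ser) — missense.
Codon 5: AGA (Arg) → AGC (Ser) — missense.
Codon 6: AGG (Arg) → AGA (Arg) — synonymous.
Synonymous: 1 of 6.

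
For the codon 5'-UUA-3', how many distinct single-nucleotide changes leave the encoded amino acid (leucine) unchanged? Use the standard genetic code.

2

Position 1: CUA → 1 synonymous.
Position 2: none → 0 synonymous.
Position 3: UUG → 1 synonymous.
Total: 1 + 0 + 1 = 2.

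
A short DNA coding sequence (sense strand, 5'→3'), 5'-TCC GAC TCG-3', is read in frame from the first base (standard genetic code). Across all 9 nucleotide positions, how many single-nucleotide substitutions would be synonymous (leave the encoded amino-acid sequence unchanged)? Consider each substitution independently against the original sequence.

Codon 1 (TCC, Ser): 3 synonymous substitutions.
Codon 2 (GAC, Asp): 1 synonymous substitution.
Codon 3 (TCG, Ser): 3 synonymous substitutions.
Total: 3 + 1 + 3 = 7.

7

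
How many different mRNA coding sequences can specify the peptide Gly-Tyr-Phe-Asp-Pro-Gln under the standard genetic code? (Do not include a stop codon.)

256

Gly: 4 codons.
Tyr: 2 codons.
Phe: 2 codons.
Asp: 2 codons.
Pro: 4 codons.
Gln: 2 codons.
4 × 2 × 2 × 2 × 4 × 2 = 256.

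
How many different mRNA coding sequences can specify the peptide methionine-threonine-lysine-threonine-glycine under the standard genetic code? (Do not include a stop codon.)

Met: 1 codon.
Thr: 4 codons.
Lys: 2 codons.
Thr: 4 codons.
Gly: 4 codons.
1 × 4 × 2 × 4 × 4 = 128.

128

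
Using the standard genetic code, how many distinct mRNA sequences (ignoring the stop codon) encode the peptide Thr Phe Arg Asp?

Thr: 4 codons.
Phe: 2 codons.
Arg: 6 codons.
Asp: 2 codons.
4 × 2 × 6 × 2 = 96.

96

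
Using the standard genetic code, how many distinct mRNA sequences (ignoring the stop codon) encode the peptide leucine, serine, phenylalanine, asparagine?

144

Leu: 6 codons.
Ser: 6 codons.
Phe: 2 codons.
Asn: 2 codons.
6 × 6 × 2 × 2 = 144.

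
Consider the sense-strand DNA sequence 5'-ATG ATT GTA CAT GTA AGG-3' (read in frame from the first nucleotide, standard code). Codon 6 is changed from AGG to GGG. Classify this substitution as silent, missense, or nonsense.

Position 16 falls in codon 6: AGG → Arg.
After the substitution the codon is GGG → Gly.
Arg ≠ Gly, so this is a missense mutation.

missense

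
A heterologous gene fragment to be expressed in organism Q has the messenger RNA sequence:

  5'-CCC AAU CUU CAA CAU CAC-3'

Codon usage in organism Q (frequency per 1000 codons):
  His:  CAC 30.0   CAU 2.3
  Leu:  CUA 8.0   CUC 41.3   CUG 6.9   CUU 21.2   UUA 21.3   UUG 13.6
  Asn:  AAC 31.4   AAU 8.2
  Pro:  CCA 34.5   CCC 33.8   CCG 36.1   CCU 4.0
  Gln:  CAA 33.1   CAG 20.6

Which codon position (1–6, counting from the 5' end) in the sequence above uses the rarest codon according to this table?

5

Codon 1 CCC (Pro): 33.8 per 1000.
Codon 2 AAU (Asn): 8.2 per 1000.
Codon 3 CUU (Leu): 21.2 per 1000.
Codon 4 CAA (Gln): 33.1 per 1000.
Codon 5 CAU (His): 2.3 per 1000.
Codon 6 CAC (His): 30.0 per 1000.
Lowest frequency is 2.3 at codon 5.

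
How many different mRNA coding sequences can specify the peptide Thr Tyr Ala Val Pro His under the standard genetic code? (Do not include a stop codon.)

Thr: 4 codons.
Tyr: 2 codons.
Ala: 4 codons.
Val: 4 codons.
Pro: 4 codons.
His: 2 codons.
4 × 2 × 4 × 4 × 4 × 2 = 1024.

1024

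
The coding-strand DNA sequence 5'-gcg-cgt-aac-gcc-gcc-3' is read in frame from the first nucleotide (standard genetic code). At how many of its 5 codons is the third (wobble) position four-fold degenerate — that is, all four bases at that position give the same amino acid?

Codon 1 GCG (Ala): third position 4-fold.
Codon 2 CGT (Arg): third position 4-fold.
Codon 3 AAC (Asn): third position 2-fold.
Codon 4 GCC (Ala): third position 4-fold.
Codon 5 GCC (Ala): third position 4-fold.
Four-fold degenerate third positions: 4.

4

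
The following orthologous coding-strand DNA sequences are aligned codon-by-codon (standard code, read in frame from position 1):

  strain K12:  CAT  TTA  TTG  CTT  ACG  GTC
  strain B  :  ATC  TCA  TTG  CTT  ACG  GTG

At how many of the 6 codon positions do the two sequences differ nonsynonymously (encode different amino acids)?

Codon 1: CAT His / ATC Ile — nonsynonymous.
Codon 2: TTA Leu / TCA Ser — nonsynonymous.
Codon 3: TTG Leu / TTG Leu — identical.
Codon 4: CTT Leu / CTT Leu — identical.
Codon 5: ACG Thr / ACG Thr — identical.
Codon 6: GTC Val / GTG Val — synonymous.
Nonsynonymous differences: 2.

2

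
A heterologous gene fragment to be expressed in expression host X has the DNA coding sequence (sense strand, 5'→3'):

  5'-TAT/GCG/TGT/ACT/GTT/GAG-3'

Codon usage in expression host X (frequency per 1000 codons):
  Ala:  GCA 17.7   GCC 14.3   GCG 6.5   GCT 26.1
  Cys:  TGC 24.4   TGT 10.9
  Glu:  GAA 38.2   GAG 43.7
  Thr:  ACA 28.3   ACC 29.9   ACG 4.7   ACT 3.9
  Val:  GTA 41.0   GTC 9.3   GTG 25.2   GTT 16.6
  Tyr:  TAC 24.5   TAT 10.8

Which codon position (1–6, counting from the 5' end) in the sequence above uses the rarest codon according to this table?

4

Codon 1 TAT (Tyr): 10.8 per 1000.
Codon 2 GCG (Ala): 6.5 per 1000.
Codon 3 TGT (Cys): 10.9 per 1000.
Codon 4 ACT (Thr): 3.9 per 1000.
Codon 5 GTT (Val): 16.6 per 1000.
Codon 6 GAG (Glu): 43.7 per 1000.
Lowest frequency is 3.9 at codon 4.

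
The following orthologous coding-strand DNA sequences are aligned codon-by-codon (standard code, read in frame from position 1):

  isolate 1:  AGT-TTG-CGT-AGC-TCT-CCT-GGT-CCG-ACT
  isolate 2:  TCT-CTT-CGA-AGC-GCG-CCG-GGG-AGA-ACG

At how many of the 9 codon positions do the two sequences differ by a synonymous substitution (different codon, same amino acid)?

6

Codon 1: AGT Ser / TCT Ser — synonymous.
Codon 2: TTG Leu / CTT Leu — synonymous.
Codon 3: CGT Arg / CGA Arg — synonymous.
Codon 4: AGC Ser / AGC Ser — identical.
Codon 5: TCT Ser / GCG Ala — nonsynonymous.
Codon 6: CCT Pro / CCG Pro — synonymous.
Codon 7: GGT Gly / GGG Gly — synonymous.
Codon 8: CCG Pro / AGA Arg — nonsynonymous.
Codon 9: ACT Thr / ACG Thr — synonymous.
Synonymous differences: 6.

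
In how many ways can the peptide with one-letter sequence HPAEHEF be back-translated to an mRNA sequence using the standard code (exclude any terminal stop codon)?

His: 2 codons.
Pro: 4 codons.
Ala: 4 codons.
Glu: 2 codons.
His: 2 codons.
Glu: 2 codons.
Phe: 2 codons.
2 × 4 × 4 × 2 × 2 × 2 × 2 = 512.

512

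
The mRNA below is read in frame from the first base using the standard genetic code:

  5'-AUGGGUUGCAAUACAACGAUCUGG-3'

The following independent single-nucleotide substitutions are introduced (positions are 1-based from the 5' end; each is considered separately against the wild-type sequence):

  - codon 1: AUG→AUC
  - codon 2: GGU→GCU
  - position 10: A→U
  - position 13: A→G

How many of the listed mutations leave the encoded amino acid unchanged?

0

Codon 1: AUG (Met) → AUC (Ile) — missense.
Codon 2: GGU (Gly) → GCU (Ala) — missense.
Codon 4: AAU (Asn) → UAU (Tyr) — missense.
Codon 5: ACA (Thr) → GCA (Ala) — missense.
Synonymous: 0 of 4.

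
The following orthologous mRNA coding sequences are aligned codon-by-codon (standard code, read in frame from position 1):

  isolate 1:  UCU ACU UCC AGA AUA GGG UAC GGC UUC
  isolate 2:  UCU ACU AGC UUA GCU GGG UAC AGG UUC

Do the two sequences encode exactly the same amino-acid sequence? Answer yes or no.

Codon 1: UCU Ser / UCU Ser — identical.
Codon 2: ACU Thr / ACU Thr — identical.
Codon 3: UCC Ser / AGC Ser — synonymous.
Codon 4: AGA Arg / UUA Leu — nonsynonymous.
Codon 5: AUA Ile / GCU Ala — nonsynonymous.
Codon 6: GGG Gly / GGG Gly — identical.
Codon 7: UAC Tyr / UAC Tyr — identical.
Codon 8: GGC Gly / AGG Arg — nonsynonymous.
Codon 9: UUC Phe / UUC Phe — identical.
Nonsynonymous differences: 3 → different protein.

no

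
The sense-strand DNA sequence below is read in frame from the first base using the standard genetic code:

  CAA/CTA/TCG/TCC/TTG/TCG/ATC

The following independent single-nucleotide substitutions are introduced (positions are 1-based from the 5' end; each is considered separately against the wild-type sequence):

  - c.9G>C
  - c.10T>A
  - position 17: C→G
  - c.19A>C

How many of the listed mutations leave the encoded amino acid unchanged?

1

Codon 3: TCG (Ser) → TCC (Ser) — synonymous.
Codon 4: TCC (Ser) → ACC (Thr) — missense.
Codon 6: TCG (Ser) → TGG (Trp) — missense.
Codon 7: ATC (Ile) → CTC (Leu) — missense.
Synonymous: 1 of 4.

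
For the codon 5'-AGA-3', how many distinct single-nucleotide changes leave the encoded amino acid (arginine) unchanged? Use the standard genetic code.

2

Position 1: CGA → 1 synonymous.
Position 2: none → 0 synonymous.
Position 3: AGG → 1 synonymous.
Total: 1 + 0 + 1 = 2.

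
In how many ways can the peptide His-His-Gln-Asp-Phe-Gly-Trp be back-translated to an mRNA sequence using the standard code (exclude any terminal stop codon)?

128

His: 2 codons.
His: 2 codons.
Gln: 2 codons.
Asp: 2 codons.
Phe: 2 codons.
Gly: 4 codons.
Trp: 1 codon.
2 × 2 × 2 × 2 × 2 × 4 × 1 = 128.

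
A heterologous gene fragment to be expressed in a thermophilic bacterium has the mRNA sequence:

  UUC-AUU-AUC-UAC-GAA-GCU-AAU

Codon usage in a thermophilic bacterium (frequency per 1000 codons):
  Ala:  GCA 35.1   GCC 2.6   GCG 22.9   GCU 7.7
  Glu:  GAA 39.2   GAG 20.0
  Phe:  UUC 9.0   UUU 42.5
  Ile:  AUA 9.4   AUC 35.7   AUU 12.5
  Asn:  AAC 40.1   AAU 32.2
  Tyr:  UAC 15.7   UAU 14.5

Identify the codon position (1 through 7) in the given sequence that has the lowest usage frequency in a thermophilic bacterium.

Codon 1 UUC (Phe): 9.0 per 1000.
Codon 2 AUU (Ile): 12.5 per 1000.
Codon 3 AUC (Ile): 35.7 per 1000.
Codon 4 UAC (Tyr): 15.7 per 1000.
Codon 5 GAA (Glu): 39.2 per 1000.
Codon 6 GCU (Ala): 7.7 per 1000.
Codon 7 AAU (Asn): 32.2 per 1000.
Lowest frequency is 7.7 at codon 6.

6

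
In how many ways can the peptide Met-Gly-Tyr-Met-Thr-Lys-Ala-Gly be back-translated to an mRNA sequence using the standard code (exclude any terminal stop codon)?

Met: 1 codon.
Gly: 4 codons.
Tyr: 2 codons.
Met: 1 codon.
Thr: 4 codons.
Lys: 2 codons.
Ala: 4 codons.
Gly: 4 codons.
1 × 4 × 2 × 1 × 4 × 2 × 4 × 4 = 1024.

1024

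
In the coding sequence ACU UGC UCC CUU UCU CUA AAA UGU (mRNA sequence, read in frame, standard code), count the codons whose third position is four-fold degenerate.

Codon 1 ACU (Thr): third position 4-fold.
Codon 2 UGC (Cys): third position 2-fold.
Codon 3 UCC (Ser): third position 4-fold.
Codon 4 CUU (Leu): third position 4-fold.
Codon 5 UCU (Ser): third position 4-fold.
Codon 6 CUA (Leu): third position 4-fold.
Codon 7 AAA (Lys): third position 2-fold.
Codon 8 UGU (Cys): third position 2-fold.
Four-fold degenerate third positions: 5.

5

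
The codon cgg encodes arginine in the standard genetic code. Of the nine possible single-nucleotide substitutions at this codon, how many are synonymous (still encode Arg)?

4

Position 1: AGG → 1 synonymous.
Position 2: none → 0 synonymous.
Position 3: CGU, CGC, CGA → 3 synonymous.
Total: 1 + 0 + 3 = 4.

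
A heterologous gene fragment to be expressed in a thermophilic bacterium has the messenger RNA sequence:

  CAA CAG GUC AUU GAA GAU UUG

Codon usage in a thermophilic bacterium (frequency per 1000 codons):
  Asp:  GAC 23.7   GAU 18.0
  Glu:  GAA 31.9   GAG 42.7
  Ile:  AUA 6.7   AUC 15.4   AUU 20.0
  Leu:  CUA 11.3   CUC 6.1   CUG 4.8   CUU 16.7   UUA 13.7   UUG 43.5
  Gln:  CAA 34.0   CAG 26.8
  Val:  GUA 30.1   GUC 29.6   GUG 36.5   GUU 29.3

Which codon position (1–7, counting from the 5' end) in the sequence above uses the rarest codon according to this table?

Codon 1 CAA (Gln): 34.0 per 1000.
Codon 2 CAG (Gln): 26.8 per 1000.
Codon 3 GUC (Val): 29.6 per 1000.
Codon 4 AUU (Ile): 20.0 per 1000.
Codon 5 GAA (Glu): 31.9 per 1000.
Codon 6 GAU (Asp): 18.0 per 1000.
Codon 7 UUG (Leu): 43.5 per 1000.
Lowest frequency is 18.0 at codon 6.

6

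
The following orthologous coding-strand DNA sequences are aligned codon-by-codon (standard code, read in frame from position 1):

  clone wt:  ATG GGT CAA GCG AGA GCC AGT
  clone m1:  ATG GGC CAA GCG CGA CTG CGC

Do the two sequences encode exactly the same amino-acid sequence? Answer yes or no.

Codon 1: ATG Met / ATG Met — identical.
Codon 2: GGT Gly / GGC Gly — synonymous.
Codon 3: CAA Gln / CAA Gln — identical.
Codon 4: GCG Ala / GCG Ala — identical.
Codon 5: AGA Arg / CGA Arg — synonymous.
Codon 6: GCC Ala / CTG Leu — nonsynonymous.
Codon 7: AGT Ser / CGC Arg — nonsynonymous.
Nonsynonymous differences: 2 → different protein.

no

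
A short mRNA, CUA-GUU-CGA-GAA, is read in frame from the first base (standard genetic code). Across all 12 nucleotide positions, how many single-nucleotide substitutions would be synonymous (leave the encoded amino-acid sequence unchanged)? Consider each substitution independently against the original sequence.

12

Codon 1 (CUA, Leu): 4 synonymous substitutions.
Codon 2 (GUU, Val): 3 synonymous substitutions.
Codon 3 (CGA, Arg): 4 synonymous substitutions.
Codon 4 (GAA, Glu): 1 synonymous substitution.
Total: 4 + 3 + 4 + 1 = 12.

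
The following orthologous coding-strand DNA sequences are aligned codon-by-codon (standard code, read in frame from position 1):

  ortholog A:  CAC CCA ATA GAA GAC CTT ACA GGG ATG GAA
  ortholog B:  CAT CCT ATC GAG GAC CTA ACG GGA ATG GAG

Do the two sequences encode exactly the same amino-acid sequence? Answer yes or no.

yes

Codon 1: CAC His / CAT His — synonymous.
Codon 2: CCA Pro / CCT Pro — synonymous.
Codon 3: ATA Ile / ATC Ile — synonymous.
Codon 4: GAA Glu / GAG Glu — synonymous.
Codon 5: GAC Asp / GAC Asp — identical.
Codon 6: CTT Leu / CTA Leu — synonymous.
Codon 7: ACA Thr / ACG Thr — synonymous.
Codon 8: GGG Gly / GGA Gly — synonymous.
Codon 9: ATG Met / ATG Met — identical.
Codon 10: GAA Glu / GAG Glu — synonymous.
Nonsynonymous differences: 0 → same protein.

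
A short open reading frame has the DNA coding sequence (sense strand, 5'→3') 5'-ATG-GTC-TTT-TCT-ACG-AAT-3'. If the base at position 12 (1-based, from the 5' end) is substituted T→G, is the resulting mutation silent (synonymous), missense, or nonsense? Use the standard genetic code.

Position 12 falls in codon 4: TCT → Ser.
After the substitution the codon is TCG → Ser.
Both encode Ser, so the change is synonymous.

silent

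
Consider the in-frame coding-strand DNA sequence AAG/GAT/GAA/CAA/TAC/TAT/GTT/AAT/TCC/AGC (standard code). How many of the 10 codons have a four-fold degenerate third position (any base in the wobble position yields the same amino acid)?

Codon 1 AAG (Lys): third position 2-fold.
Codon 2 GAT (Asp): third position 2-fold.
Codon 3 GAA (Glu): third position 2-fold.
Codon 4 CAA (Gln): third position 2-fold.
Codon 5 TAC (Tyr): third position 2-fold.
Codon 6 TAT (Tyr): third position 2-fold.
Codon 7 GTT (Val): third position 4-fold.
Codon 8 AAT (Asn): third position 2-fold.
Codon 9 TCC (Ser): third position 4-fold.
Codon 10 AGC (Ser): third position 2-fold.
Four-fold degenerate third positions: 2.

2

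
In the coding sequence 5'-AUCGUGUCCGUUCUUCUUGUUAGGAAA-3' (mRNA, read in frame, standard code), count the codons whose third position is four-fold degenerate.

Codon 1 AUC (Ile): third position 3-fold.
Codon 2 GUG (Val): third position 4-fold.
Codon 3 UCC (Ser): third position 4-fold.
Codon 4 GUU (Val): third position 4-fold.
Codon 5 CUU (Leu): third position 4-fold.
Codon 6 CUU (Leu): third position 4-fold.
Codon 7 GUU (Val): third position 4-fold.
Codon 8 AGG (Arg): third position 2-fold.
Codon 9 AAA (Lys): third position 2-fold.
Four-fold degenerate third positions: 6.

6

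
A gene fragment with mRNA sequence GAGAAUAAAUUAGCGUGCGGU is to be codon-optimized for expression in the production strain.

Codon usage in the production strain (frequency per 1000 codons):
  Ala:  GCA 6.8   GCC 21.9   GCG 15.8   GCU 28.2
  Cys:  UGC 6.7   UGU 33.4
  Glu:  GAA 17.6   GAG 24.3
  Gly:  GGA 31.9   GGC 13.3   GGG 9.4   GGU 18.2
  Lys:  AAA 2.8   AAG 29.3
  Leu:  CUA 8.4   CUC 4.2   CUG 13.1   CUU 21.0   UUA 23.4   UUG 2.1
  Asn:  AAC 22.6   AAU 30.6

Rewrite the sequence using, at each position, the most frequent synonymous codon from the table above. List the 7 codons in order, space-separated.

Codon 1 (Glu): best is GAG at 24.3.
Codon 2 (Asn): best is AAU at 30.6.
Codon 3 (Lys): best is AAG at 29.3.
Codon 4 (Leu): best is UUA at 23.4.
Codon 5 (Ala): best is GCU at 28.2.
Codon 6 (Cys): best is UGU at 33.4.
Codon 7 (Gly): best is GGA at 31.9.

GAG AAU AAG UUA GCU UGU GGA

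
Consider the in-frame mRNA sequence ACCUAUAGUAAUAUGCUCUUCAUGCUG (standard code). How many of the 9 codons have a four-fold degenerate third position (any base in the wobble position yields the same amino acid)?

Codon 1 ACC (Thr): third position 4-fold.
Codon 2 UAU (Tyr): third position 2-fold.
Codon 3 AGU (Ser): third position 2-fold.
Codon 4 AAU (Asn): third position 2-fold.
Codon 5 AUG (Met): third position 1-fold.
Codon 6 CUC (Leu): third position 4-fold.
Codon 7 UUC (Phe): third position 2-fold.
Codon 8 AUG (Met): third position 1-fold.
Codon 9 CUG (Leu): third position 4-fold.
Four-fold degenerate third positions: 3.

3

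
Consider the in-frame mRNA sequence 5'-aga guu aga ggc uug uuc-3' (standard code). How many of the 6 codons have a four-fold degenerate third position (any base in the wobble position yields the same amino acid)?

Codon 1 AGA (Arg): third position 2-fold.
Codon 2 GUU (Val): third position 4-fold.
Codon 3 AGA (Arg): third position 2-fold.
Codon 4 GGC (Gly): third position 4-fold.
Codon 5 UUG (Leu): third position 2-fold.
Codon 6 UUC (Phe): third position 2-fold.
Four-fold degenerate third positions: 2.

2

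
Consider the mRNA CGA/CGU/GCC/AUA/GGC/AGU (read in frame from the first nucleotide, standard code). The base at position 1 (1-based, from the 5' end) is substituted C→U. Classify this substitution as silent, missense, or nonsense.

Position 1 falls in codon 1: CGA → Arg.
After the substitution the codon is UGA → Stop.
The new codon is a stop codon, so this is a nonsense mutation.

nonsense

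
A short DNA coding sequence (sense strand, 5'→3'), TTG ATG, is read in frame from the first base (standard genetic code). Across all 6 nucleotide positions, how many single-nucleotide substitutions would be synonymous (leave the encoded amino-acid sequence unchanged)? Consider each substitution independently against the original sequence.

2

Codon 1 (TTG, Leu): 2 synonymous substitutions.
Codon 2 (ATG, Met): 0 synonymous substitutions.
Total: 2 + 0 = 2.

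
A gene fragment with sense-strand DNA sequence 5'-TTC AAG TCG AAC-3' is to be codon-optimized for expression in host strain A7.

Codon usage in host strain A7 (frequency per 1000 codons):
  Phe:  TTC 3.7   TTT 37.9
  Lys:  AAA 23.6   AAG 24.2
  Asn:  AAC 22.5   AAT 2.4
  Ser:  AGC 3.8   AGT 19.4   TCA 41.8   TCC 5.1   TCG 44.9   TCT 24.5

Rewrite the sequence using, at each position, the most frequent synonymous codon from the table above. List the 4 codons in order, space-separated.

TTT AAG TCG AAC

Codon 1 (Phe): best is TTT at 37.9.
Codon 2 (Lys): best is AAG at 24.2.
Codon 3 (Ser): best is TCG at 44.9.
Codon 4 (Asn): best is AAC at 22.5.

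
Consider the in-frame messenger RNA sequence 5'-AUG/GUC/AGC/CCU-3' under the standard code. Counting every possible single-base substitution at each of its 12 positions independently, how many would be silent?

Codon 1 (AUG, Met): 0 synonymous substitutions.
Codon 2 (GUC, Val): 3 synonymous substitutions.
Codon 3 (AGC, Ser): 1 synonymous substitution.
Codon 4 (CCU, Pro): 3 synonymous substitutions.
Total: 0 + 3 + 1 + 3 = 7.

7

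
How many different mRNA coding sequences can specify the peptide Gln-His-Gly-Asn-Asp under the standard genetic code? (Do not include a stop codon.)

Gln: 2 codons.
His: 2 codons.
Gly: 4 codons.
Asn: 2 codons.
Asp: 2 codons.
2 × 2 × 4 × 2 × 2 = 64.

64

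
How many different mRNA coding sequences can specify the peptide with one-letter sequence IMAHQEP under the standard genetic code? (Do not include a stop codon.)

Ile: 3 codons.
Met: 1 codon.
Ala: 4 codons.
His: 2 codons.
Gln: 2 codons.
Glu: 2 codons.
Pro: 4 codons.
3 × 1 × 4 × 2 × 2 × 2 × 4 = 384.

384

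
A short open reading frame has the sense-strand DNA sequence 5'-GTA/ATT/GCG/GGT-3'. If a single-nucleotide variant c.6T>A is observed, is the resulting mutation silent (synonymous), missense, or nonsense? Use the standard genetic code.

Position 6 falls in codon 2: ATT → Ile.
After the substitution the codon is ATA → Ile.
Both encode Ile, so the change is synonymous.

silent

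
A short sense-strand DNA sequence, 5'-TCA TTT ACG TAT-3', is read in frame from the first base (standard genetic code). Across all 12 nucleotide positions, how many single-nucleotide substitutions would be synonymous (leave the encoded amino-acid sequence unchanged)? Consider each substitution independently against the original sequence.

8

Codon 1 (TCA, Ser): 3 synonymous substitutions.
Codon 2 (TTT, Phe): 1 synonymous substitution.
Codon 3 (ACG, Thr): 3 synonymous substitutions.
Codon 4 (TAT, Tyr): 1 synonymous substitution.
Total: 3 + 1 + 3 + 1 = 8.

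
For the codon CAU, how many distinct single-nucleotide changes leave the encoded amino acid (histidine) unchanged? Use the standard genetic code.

1

Position 1: none → 0 synonymous.
Position 2: none → 0 synonymous.
Position 3: CAC → 1 synonymous.
Total: 0 + 0 + 1 = 1.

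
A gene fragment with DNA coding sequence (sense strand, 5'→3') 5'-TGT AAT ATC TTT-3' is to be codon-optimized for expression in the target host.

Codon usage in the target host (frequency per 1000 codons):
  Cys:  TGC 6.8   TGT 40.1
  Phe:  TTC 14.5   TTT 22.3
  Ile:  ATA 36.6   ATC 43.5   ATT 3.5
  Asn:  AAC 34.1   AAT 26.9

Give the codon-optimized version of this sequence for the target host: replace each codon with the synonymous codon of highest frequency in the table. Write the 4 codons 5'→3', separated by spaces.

Codon 1 (Cys): best is TGT at 40.1.
Codon 2 (Asn): best is AAC at 34.1.
Codon 3 (Ile): best is ATC at 43.5.
Codon 4 (Phe): best is TTT at 22.3.

TGT AAC ATC TTT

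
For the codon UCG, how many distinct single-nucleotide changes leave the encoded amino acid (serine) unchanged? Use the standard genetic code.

Position 1: none → 0 synonymous.
Position 2: none → 0 synonymous.
Position 3: UCU, UCC, UCA → 3 synonymous.
Total: 0 + 0 + 3 = 3.

3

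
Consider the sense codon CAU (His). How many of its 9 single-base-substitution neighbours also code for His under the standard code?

1

Position 1: none → 0 synonymous.
Position 2: none → 0 synonymous.
Position 3: CAC → 1 synonymous.
Total: 0 + 0 + 1 = 1.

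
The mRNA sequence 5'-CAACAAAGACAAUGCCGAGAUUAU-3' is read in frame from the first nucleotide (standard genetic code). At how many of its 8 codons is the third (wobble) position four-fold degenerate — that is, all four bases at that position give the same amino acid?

1

Codon 1 CAA (Gln): third position 2-fold.
Codon 2 CAA (Gln): third position 2-fold.
Codon 3 AGA (Arg): third position 2-fold.
Codon 4 CAA (Gln): third position 2-fold.
Codon 5 UGC (Cys): third position 2-fold.
Codon 6 CGA (Arg): third position 4-fold.
Codon 7 GAU (Asp): third position 2-fold.
Codon 8 UAU (Tyr): third position 2-fold.
Four-fold degenerate third positions: 1.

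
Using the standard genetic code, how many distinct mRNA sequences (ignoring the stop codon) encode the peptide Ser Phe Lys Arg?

Ser: 6 codons.
Phe: 2 codons.
Lys: 2 codons.
Arg: 6 codons.
6 × 2 × 2 × 6 = 144.

144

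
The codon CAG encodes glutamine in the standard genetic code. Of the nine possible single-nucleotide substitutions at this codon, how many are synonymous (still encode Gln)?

1

Position 1: none → 0 synonymous.
Position 2: none → 0 synonymous.
Position 3: CAA → 1 synonymous.
Total: 0 + 0 + 1 = 1.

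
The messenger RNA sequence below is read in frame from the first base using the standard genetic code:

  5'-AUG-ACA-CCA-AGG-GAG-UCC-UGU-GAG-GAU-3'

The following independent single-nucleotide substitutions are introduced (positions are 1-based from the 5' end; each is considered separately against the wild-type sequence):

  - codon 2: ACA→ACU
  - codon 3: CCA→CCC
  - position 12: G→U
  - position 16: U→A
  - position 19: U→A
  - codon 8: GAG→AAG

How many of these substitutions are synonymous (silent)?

2

Codon 2: ACA (Thr) → ACU (Thr) — synonymous.
Codon 3: CCA (Pro) → CCC (Pro) — synonymous.
Codon 4: AGG (Arg) → AGU (Ser) — missense.
Codon 6: UCC (Ser) → ACC (Thr) — missense.
Codon 7: UGU (Cys) → AGU (Ser) — missense.
Codon 8: GAG (Glu) → AAG (Lys) — missense.
Synonymous: 2 of 6.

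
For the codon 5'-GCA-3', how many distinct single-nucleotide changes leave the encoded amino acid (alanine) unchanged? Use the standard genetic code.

3

Position 1: none → 0 synonymous.
Position 2: none → 0 synonymous.
Position 3: GCU, GCC, GCG → 3 synonymous.
Total: 0 + 0 + 3 = 3.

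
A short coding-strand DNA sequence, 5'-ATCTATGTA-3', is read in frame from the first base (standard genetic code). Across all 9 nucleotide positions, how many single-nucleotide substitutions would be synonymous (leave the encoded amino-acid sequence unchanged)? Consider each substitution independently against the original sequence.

Codon 1 (ATC, Ile): 2 synonymous substitutions.
Codon 2 (TAT, Tyr): 1 synonymous substitution.
Codon 3 (GTA, Val): 3 synonymous substitutions.
Total: 2 + 1 + 3 = 6.

6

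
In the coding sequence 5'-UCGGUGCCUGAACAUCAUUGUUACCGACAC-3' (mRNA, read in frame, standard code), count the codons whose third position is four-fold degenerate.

Codon 1 UCG (Ser): third position 4-fold.
Codon 2 GUG (Val): third position 4-fold.
Codon 3 CCU (Pro): third position 4-fold.
Codon 4 GAA (Glu): third position 2-fold.
Codon 5 CAU (His): third position 2-fold.
Codon 6 CAU (His): third position 2-fold.
Codon 7 UGU (Cys): third position 2-fold.
Codon 8 UAC (Tyr): third position 2-fold.
Codon 9 CGA (Arg): third position 4-fold.
Codon 10 CAC (His): third position 2-fold.
Four-fold degenerate third positions: 4.

4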